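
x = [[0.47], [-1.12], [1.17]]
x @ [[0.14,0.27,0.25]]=[[0.07,0.13,0.12], [-0.16,-0.30,-0.28], [0.16,0.32,0.29]]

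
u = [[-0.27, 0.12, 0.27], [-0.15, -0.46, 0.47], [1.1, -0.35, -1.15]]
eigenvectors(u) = [[0.73, -0.16, 0.09], [0.36, -0.60, 0.84], [0.59, 0.78, -0.53]]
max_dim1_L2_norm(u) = 1.63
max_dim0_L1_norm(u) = 1.89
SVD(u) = [[-0.23,  0.11,  0.97], [-0.22,  -0.97,  0.06], [0.95,  -0.2,  0.25]] @ diag([1.714136078298377, 0.5761188992461587, 0.00495166711856934]) @ [[0.66, -0.15, -0.73], [-0.18, 0.92, -0.35], [0.73, 0.36, 0.58]]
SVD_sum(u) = [[-0.26, 0.06, 0.29],[-0.25, 0.06, 0.27],[1.08, -0.25, -1.19]] + [[-0.01,  0.06,  -0.02], [0.10,  -0.52,  0.20], [0.02,  -0.1,  0.04]] + [[0.00, 0.0, 0.00],  [0.00, 0.00, 0.00],  [0.00, 0.0, 0.0]]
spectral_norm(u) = 1.71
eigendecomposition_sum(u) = [[0.0, 0.00, 0.00],  [0.0, 0.0, 0.00],  [0.00, 0.0, 0.00]] + [[-0.41, 0.26, 0.35],[-1.49, 0.96, 1.28],[1.94, -1.25, -1.66]] + [[0.14, -0.14, -0.08], [1.34, -1.42, -0.81], [-0.85, 0.90, 0.51]]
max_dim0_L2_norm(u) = 1.27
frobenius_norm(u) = 1.81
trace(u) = -1.88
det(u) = 0.00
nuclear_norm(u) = 2.30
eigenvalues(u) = [0.01, -1.11, -0.77]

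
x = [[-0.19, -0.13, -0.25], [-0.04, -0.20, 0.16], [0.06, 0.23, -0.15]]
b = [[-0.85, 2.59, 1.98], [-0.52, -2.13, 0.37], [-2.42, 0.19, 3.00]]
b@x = [[0.18, 0.05, 0.33],[0.21, 0.58, -0.27],[0.63, 0.97, 0.19]]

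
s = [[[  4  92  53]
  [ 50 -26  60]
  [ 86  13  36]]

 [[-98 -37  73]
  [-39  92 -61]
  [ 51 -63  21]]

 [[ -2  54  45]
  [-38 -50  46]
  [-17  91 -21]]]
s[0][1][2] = 60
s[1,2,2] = 21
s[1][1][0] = -39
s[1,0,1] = -37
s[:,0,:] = [[4, 92, 53], [-98, -37, 73], [-2, 54, 45]]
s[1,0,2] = 73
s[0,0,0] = 4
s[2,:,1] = [54, -50, 91]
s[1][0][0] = -98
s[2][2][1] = 91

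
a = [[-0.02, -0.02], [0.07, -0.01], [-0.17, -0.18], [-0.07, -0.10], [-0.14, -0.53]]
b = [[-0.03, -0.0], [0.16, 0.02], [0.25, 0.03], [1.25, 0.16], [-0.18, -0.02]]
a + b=[[-0.05, -0.02], [0.23, 0.01], [0.08, -0.15], [1.18, 0.06], [-0.32, -0.55]]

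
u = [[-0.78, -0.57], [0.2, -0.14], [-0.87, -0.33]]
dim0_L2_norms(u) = [1.19, 0.67]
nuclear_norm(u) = 1.62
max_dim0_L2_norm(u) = 1.19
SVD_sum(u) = [[-0.84, -0.45], [0.1, 0.05], [-0.82, -0.43]] + [[0.06, -0.12], [0.1, -0.19], [-0.05, 0.1]]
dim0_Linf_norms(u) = [0.87, 0.57]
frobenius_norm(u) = 1.36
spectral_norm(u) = 1.33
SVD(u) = [[-0.72, -0.49], [0.08, -0.77], [-0.69, 0.41]] @ diag([1.3337512077278106, 0.28250259447411535]) @ [[0.88, 0.47], [-0.47, 0.88]]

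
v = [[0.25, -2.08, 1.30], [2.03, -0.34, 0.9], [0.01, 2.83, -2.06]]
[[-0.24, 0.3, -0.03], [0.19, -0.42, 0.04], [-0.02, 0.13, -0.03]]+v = [[0.01,  -1.78,  1.27], [2.22,  -0.76,  0.94], [-0.01,  2.96,  -2.09]]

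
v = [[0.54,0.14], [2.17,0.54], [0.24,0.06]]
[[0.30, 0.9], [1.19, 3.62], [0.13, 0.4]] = v@[[0.58, 1.77], [-0.13, -0.40]]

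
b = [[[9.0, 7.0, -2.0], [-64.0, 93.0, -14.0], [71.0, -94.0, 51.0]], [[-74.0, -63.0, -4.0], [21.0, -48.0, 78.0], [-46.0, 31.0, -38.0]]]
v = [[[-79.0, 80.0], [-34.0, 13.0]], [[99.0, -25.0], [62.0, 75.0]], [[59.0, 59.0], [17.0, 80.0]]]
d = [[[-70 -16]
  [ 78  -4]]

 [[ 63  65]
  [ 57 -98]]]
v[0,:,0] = [-79.0, -34.0]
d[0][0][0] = -70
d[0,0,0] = -70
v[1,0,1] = -25.0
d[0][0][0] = -70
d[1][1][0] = 57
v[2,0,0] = 59.0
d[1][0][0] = 63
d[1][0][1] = 65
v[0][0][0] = -79.0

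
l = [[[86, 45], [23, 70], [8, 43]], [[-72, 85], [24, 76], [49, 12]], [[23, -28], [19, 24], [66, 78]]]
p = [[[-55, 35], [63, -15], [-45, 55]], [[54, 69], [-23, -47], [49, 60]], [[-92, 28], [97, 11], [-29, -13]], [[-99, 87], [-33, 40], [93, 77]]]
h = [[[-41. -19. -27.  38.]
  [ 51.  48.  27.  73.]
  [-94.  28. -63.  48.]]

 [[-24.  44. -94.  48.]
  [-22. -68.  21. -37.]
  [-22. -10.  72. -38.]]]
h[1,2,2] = 72.0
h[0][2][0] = -94.0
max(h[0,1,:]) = 73.0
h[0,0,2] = -27.0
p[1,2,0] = 49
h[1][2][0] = -22.0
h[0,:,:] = [[-41.0, -19.0, -27.0, 38.0], [51.0, 48.0, 27.0, 73.0], [-94.0, 28.0, -63.0, 48.0]]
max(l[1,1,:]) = 76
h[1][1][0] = -22.0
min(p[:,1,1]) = -47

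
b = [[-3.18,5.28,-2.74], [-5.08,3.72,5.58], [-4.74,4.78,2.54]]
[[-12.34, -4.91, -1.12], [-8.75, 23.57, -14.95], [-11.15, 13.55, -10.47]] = b @ [[1.58,-1.85,0.2], [-1.08,-0.54,-1.03], [0.59,2.90,-1.81]]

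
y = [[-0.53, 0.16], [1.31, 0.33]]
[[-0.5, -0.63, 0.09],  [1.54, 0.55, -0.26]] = y @[[1.07, 0.77, -0.18], [0.41, -1.39, -0.06]]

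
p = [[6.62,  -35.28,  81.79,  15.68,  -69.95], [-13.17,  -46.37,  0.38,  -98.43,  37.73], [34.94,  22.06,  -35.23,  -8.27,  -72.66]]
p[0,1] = -35.28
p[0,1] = -35.28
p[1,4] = 37.73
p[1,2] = 0.38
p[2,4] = -72.66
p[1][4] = 37.73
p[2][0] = 34.94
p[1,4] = 37.73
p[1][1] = -46.37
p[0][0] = 6.62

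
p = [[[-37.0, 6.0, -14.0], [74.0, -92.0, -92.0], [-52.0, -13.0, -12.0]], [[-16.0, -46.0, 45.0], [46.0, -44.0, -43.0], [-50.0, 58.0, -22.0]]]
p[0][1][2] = -92.0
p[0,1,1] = -92.0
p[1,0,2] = 45.0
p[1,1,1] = -44.0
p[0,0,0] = -37.0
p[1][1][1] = -44.0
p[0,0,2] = -14.0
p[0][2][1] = -13.0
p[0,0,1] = 6.0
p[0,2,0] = -52.0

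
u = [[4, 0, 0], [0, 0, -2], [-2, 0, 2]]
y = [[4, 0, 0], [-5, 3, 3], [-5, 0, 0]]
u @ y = [[16, 0, 0], [10, 0, 0], [-18, 0, 0]]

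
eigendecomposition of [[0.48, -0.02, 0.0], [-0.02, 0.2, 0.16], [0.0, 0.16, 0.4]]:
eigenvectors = [[0.05, -0.83, -0.56], [0.87, -0.24, 0.42], [-0.48, -0.51, 0.71]]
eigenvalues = [0.11, 0.47, 0.5]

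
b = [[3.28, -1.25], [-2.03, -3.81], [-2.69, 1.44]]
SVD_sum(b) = [[3.34, -0.20],[-1.79, 0.11],[-2.77, 0.17]] + [[-0.06,-1.05], [-0.24,-3.92], [0.08,1.27]]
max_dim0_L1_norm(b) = 8.0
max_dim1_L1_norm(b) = 5.84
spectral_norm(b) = 4.70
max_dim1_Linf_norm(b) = 3.81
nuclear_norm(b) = 8.96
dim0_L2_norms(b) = [4.7, 4.26]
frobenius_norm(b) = 6.35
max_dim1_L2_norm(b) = 4.32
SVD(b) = [[-0.71, -0.25], [0.38, -0.92], [0.59, 0.3]] @ diag([4.704231792334364, 4.258849990782795]) @ [[-1.0, 0.06],  [0.06, 1.0]]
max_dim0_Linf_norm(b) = 3.81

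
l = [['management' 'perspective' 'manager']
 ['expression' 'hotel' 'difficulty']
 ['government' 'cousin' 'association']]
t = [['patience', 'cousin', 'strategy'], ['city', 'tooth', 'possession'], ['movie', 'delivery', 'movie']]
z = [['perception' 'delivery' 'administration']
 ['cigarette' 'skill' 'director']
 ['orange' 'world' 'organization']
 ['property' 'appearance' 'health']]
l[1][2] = 'difficulty'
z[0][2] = 'administration'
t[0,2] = 'strategy'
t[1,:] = ['city', 'tooth', 'possession']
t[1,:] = ['city', 'tooth', 'possession']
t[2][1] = 'delivery'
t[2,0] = 'movie'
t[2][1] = 'delivery'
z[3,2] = 'health'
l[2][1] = 'cousin'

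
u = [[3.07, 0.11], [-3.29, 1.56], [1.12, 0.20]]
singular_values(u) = [4.75, 1.2]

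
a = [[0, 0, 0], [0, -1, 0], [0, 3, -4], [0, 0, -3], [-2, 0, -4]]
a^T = [[0, 0, 0, 0, -2], [0, -1, 3, 0, 0], [0, 0, -4, -3, -4]]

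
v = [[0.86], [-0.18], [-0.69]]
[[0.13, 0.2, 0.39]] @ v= [[-0.19]]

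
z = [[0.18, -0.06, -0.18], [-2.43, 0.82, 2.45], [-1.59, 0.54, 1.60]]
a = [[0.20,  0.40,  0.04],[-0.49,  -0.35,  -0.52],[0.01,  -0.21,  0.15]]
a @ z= [[-1.00, 0.34, 1.01], [1.59, -0.54, -1.6], [0.27, -0.09, -0.28]]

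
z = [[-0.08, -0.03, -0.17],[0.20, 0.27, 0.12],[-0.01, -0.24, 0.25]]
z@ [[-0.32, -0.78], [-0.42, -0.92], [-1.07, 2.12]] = [[0.22, -0.27], [-0.31, -0.15], [-0.16, 0.76]]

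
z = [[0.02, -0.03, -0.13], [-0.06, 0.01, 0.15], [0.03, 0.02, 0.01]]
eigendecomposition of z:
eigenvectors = [[-0.30, 0.59, -0.61], [0.9, -0.79, 0.79], [-0.30, 0.18, -0.09]]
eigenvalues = [-0.02, 0.02, 0.04]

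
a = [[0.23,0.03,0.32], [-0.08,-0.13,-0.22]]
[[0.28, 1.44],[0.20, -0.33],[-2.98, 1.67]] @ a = [[-0.05, -0.18, -0.23], [0.07, 0.05, 0.14], [-0.82, -0.31, -1.32]]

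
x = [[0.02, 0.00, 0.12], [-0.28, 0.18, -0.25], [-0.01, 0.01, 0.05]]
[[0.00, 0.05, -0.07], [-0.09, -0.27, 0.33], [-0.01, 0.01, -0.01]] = x @[[0.49, 0.28, -0.69], [0.20, -0.57, 0.14], [-0.05, 0.35, -0.44]]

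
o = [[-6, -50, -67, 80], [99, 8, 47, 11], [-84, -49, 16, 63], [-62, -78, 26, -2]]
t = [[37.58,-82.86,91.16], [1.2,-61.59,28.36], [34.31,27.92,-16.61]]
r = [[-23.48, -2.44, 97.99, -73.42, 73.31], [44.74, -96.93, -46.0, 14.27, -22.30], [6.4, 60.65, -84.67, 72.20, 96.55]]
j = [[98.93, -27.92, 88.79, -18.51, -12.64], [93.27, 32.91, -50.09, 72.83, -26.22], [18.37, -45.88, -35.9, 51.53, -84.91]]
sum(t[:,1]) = -116.52999999999999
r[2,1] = 60.65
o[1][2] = 47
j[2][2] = -35.9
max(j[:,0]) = 98.93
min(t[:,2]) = -16.61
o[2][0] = -84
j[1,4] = -26.22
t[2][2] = -16.61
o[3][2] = 26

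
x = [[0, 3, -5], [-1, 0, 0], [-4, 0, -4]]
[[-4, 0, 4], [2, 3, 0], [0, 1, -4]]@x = [[-16, -12, 4], [-3, 6, -10], [15, 0, 16]]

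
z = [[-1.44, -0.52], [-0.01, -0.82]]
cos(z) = [[0.13,-0.46], [-0.01,0.68]]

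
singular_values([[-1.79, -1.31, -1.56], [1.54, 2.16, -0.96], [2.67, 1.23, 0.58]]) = [4.47, 1.94, 0.72]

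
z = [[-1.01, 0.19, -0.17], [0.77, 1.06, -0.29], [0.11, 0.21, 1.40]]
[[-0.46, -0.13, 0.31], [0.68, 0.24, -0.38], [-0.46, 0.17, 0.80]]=z@ [[0.55,0.14,-0.39], [0.14,0.15,0.09], [-0.39,0.09,0.59]]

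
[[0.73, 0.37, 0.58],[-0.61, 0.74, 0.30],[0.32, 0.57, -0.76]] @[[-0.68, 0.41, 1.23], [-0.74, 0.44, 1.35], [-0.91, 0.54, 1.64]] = [[-1.30, 0.78, 2.35], [-0.41, 0.24, 0.74], [0.05, -0.03, -0.08]]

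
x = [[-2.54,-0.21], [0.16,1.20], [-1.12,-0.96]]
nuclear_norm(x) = 4.24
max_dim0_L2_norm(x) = 2.78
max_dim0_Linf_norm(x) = 2.54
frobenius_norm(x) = 3.18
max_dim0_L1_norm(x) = 3.82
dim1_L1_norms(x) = [2.75, 1.36, 2.08]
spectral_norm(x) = 2.88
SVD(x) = [[-0.87, -0.4], [0.18, -0.81], [-0.47, 0.43]] @ diag([2.8780584483350706, 1.361645904032002]) @ [[0.96, 0.29], [0.29, -0.96]]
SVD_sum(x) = [[-2.38, -0.73],[0.48, 0.15],[-1.29, -0.40]] + [[-0.16, 0.52], [-0.32, 1.05], [0.17, -0.56]]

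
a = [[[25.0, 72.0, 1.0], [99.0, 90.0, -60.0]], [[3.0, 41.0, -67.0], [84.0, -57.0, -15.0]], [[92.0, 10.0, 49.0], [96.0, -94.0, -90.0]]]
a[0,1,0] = 99.0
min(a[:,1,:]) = -94.0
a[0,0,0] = 25.0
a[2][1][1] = -94.0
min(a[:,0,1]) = 10.0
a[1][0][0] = 3.0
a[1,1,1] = -57.0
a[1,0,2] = -67.0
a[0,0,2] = 1.0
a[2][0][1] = 10.0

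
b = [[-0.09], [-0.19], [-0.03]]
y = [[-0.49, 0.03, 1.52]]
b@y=[[0.04, -0.00, -0.14], [0.09, -0.01, -0.29], [0.01, -0.00, -0.05]]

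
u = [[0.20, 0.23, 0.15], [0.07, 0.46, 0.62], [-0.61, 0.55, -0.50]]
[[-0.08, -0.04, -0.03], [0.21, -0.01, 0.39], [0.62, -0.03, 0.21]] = u@ [[-0.91,-0.11,-0.77], [0.31,-0.11,0.11], [0.21,0.08,0.64]]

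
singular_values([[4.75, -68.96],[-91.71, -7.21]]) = [92.0, 69.12]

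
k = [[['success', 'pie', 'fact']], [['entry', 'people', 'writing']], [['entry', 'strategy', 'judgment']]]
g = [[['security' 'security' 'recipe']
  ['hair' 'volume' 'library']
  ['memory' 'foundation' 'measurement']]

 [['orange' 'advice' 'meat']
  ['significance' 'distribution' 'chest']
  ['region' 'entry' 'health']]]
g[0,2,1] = 'foundation'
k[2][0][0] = 'entry'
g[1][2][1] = 'entry'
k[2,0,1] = 'strategy'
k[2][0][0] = 'entry'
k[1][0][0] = 'entry'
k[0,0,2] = 'fact'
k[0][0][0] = 'success'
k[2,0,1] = 'strategy'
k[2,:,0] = ['entry']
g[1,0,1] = 'advice'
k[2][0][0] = 'entry'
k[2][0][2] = 'judgment'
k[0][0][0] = 'success'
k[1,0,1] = 'people'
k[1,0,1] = 'people'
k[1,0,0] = 'entry'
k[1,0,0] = 'entry'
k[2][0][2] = 'judgment'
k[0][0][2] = 'fact'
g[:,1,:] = [['hair', 'volume', 'library'], ['significance', 'distribution', 'chest']]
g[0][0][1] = 'security'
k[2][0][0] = 'entry'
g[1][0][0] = 'orange'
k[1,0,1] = 'people'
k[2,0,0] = 'entry'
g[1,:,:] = [['orange', 'advice', 'meat'], ['significance', 'distribution', 'chest'], ['region', 'entry', 'health']]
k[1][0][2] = 'writing'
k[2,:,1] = ['strategy']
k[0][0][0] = 'success'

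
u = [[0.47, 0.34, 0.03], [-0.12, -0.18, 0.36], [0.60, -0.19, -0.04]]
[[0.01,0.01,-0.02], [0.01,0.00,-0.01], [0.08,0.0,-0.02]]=u @ [[0.1, 0.01, -0.04],[-0.11, 0.01, -0.00],[0.01, 0.02, -0.05]]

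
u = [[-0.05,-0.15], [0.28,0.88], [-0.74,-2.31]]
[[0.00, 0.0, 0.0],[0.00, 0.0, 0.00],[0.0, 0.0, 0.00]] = u @ [[-0.0, 0.0, 0.0],[-0.0, 0.00, 0.00]]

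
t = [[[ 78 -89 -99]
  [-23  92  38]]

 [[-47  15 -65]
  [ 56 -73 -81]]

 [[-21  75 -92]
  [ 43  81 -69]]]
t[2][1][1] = 81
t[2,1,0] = 43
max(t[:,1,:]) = 92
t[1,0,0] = -47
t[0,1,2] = 38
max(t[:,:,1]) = 92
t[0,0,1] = -89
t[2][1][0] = 43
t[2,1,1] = 81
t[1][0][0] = -47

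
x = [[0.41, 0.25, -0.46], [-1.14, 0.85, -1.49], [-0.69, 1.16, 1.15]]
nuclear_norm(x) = 4.42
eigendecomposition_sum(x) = [[1.01+0.00j, (-0.34-0j), -0.25+0.00j], [0.73+0.00j, -0.25-0.00j, -0.18+0.00j], [-0.83+0.00j, (0.28+0j), 0.21+0.00j]] + [[(-0.3+0.14j), (0.3+0.12j), (-0.1+0.28j)], [(-0.93-0.09j), (0.55+0.73j), -0.65+0.53j], [0.07+0.67j, 0.44-0.49j, (0.47+0.39j)]] + [[-0.30-0.14j, 0.30-0.12j, (-0.1-0.28j)], [(-0.93+0.09j), 0.55-0.73j, (-0.65-0.53j)], [(0.07-0.67j), 0.44+0.49j, 0.47-0.39j]]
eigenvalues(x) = [(0.97+0j), (0.72+1.26j), (0.72-1.26j)]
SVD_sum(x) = [[-0.12, 0.1, -0.17], [-1.08, 0.87, -1.52], [-0.00, 0.00, -0.00]] + [[0.14, -0.20, -0.21], [-0.02, 0.02, 0.02], [-0.76, 1.09, 1.17]] + [[0.39, 0.35, -0.08], [-0.04, -0.04, 0.01], [0.07, 0.07, -0.01]]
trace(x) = 2.41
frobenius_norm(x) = 2.80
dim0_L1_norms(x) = [2.24, 2.26, 3.1]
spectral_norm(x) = 2.07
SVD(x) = [[-0.11, -0.18, -0.98], [-0.99, 0.02, 0.11], [-0.00, 0.98, -0.18]] @ diag([2.071318711262516, 1.8003046205778177, 0.5451073926300641]) @ [[0.53, -0.42, 0.74], [-0.43, 0.62, 0.66], [-0.73, -0.66, 0.14]]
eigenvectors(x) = [[(-0.67+0j), 0.24-0.14j, 0.24+0.14j], [(-0.49+0j), (0.78+0j), (0.78-0j)], [0.55+0.00j, (-0.11-0.55j), (-0.11+0.55j)]]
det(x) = 2.03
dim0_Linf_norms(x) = [1.14, 1.16, 1.49]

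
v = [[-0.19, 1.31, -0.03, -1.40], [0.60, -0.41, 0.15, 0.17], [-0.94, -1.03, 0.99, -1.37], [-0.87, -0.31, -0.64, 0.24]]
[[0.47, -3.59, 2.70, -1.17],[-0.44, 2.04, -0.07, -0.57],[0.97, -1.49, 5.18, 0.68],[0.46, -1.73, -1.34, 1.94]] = v @ [[-0.67, 2.05, -0.11, -1.35], [0.04, -1.14, -0.37, -0.67], [0.09, 0.92, 1.57, -0.72], [-0.21, 1.2, -2.29, 0.41]]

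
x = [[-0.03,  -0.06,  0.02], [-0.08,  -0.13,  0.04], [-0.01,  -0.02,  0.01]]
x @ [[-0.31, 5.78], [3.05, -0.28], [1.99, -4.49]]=[[-0.13, -0.25], [-0.29, -0.61], [-0.04, -0.10]]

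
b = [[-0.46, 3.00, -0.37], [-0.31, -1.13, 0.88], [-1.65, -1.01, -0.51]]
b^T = [[-0.46, -0.31, -1.65], [3.0, -1.13, -1.01], [-0.37, 0.88, -0.51]]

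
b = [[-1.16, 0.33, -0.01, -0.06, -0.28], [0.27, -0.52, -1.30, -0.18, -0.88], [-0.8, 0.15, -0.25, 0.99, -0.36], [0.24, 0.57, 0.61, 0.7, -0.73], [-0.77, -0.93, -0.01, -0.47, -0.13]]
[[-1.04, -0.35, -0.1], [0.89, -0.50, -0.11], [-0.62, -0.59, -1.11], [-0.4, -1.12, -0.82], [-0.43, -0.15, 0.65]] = b@ [[0.8,0.07,0.02],  [-0.21,0.07,-0.26],  [-0.55,-0.34,0.20],  [-0.02,-0.24,-0.95],  [0.17,1.10,0.18]]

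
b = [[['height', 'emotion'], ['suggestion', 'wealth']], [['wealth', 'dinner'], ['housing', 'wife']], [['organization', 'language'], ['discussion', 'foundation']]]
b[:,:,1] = [['emotion', 'wealth'], ['dinner', 'wife'], ['language', 'foundation']]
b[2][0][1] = 'language'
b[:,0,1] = ['emotion', 'dinner', 'language']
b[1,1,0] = 'housing'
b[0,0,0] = 'height'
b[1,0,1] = 'dinner'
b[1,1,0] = 'housing'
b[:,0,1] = ['emotion', 'dinner', 'language']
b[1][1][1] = 'wife'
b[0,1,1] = 'wealth'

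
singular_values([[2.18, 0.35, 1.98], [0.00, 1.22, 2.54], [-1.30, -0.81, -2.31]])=[4.64, 1.7, 0.04]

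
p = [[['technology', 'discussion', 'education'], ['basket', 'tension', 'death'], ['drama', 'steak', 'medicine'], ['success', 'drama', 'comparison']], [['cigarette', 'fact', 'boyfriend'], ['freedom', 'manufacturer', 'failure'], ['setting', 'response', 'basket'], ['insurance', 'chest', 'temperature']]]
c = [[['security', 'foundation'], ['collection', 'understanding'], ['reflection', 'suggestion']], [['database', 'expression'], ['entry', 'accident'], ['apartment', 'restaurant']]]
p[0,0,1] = 'discussion'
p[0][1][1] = 'tension'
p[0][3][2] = 'comparison'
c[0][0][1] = 'foundation'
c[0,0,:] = ['security', 'foundation']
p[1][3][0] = 'insurance'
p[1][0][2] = 'boyfriend'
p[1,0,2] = 'boyfriend'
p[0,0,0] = 'technology'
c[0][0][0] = 'security'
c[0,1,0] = 'collection'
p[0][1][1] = 'tension'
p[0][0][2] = 'education'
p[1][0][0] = 'cigarette'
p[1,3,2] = 'temperature'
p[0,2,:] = ['drama', 'steak', 'medicine']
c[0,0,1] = 'foundation'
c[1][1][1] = 'accident'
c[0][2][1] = 'suggestion'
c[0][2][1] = 'suggestion'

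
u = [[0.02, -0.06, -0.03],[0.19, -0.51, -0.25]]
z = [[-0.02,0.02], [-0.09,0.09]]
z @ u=[[0.00, -0.01, -0.00], [0.02, -0.04, -0.02]]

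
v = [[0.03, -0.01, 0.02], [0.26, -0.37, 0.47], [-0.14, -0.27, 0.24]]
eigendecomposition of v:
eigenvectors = [[0.21+0.00j, (-0.02+0.02j), -0.02-0.02j], [-0.71+0.00j, -0.78+0.00j, (-0.78-0j)], [(-0.67+0j), (-0.52-0.33j), -0.52+0.33j]]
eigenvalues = [(-0+0j), (-0.05+0.19j), (-0.05-0.19j)]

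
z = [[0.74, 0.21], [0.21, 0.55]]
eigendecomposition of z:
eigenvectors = [[0.84,-0.54], [0.54,0.84]]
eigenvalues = [0.88, 0.41]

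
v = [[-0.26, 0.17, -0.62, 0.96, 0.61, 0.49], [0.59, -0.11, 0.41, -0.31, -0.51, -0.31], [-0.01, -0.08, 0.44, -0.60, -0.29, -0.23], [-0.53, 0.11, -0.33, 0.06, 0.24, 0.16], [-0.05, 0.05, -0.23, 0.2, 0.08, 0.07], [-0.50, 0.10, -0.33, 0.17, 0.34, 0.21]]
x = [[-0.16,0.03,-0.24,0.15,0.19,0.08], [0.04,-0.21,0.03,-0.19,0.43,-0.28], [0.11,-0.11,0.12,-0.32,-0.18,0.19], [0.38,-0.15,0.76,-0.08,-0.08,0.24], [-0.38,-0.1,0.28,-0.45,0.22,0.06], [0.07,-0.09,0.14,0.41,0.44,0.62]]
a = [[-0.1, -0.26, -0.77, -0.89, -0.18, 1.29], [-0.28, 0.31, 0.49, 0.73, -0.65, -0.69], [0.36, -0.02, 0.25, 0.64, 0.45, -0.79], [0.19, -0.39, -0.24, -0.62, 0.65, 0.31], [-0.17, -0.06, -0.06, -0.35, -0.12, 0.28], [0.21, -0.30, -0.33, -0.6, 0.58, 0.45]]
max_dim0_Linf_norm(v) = 0.96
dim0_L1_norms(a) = [1.31, 1.34, 2.14, 3.83, 2.63, 3.81]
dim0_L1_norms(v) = [1.94, 0.62, 2.36, 2.3, 2.07, 1.47]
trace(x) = 0.51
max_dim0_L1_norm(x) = 1.6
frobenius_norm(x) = 1.67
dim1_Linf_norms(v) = [0.96, 0.59, 0.6, 0.53, 0.23, 0.5]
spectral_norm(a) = 2.65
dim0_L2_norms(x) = [0.58, 0.31, 0.87, 0.73, 0.71, 0.75]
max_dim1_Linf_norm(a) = 1.29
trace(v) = 0.42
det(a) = 0.00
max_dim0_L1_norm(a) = 3.83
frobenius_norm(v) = 2.20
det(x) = 0.00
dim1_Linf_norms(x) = [0.24, 0.43, 0.32, 0.76, 0.45, 0.62]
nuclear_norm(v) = 3.07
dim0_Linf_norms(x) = [0.38, 0.21, 0.76, 0.45, 0.44, 0.62]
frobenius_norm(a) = 3.00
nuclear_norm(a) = 4.48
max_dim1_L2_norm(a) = 1.78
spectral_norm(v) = 2.05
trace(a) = 0.17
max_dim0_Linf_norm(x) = 0.76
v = a @ x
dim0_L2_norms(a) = [0.57, 0.64, 1.03, 1.61, 1.2, 1.77]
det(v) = 0.00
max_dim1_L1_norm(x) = 1.77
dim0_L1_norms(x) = [1.14, 0.69, 1.57, 1.6, 1.54, 1.47]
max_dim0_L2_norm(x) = 0.87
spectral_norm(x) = 1.05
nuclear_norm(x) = 3.46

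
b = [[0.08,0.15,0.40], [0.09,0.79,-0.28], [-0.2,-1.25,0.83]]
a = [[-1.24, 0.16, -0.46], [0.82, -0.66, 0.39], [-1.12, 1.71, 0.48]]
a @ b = [[0.01,0.52,-0.92], [-0.07,-0.89,0.84], [-0.03,0.58,-0.53]]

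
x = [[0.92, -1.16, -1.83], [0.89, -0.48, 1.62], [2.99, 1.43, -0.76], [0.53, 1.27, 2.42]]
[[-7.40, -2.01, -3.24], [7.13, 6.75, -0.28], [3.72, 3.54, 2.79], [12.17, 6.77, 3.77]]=x @[[1.58, 2.24, 0.03], [1.4, -0.77, 2.12], [3.95, 2.71, 0.44]]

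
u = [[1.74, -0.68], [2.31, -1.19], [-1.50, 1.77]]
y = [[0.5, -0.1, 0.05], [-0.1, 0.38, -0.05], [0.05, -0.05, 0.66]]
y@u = [[0.56,-0.13],  [0.78,-0.47],  [-1.02,1.19]]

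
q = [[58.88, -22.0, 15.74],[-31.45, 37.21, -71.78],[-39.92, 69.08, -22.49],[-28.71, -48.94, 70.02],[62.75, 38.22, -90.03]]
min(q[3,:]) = -48.94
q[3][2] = 70.02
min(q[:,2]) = -90.03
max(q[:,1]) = 69.08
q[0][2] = 15.74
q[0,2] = 15.74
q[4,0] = 62.75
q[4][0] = 62.75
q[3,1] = -48.94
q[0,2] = 15.74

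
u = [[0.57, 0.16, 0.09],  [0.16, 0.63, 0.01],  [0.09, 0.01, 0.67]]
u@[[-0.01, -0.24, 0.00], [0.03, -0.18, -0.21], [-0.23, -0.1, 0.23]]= [[-0.02, -0.17, -0.01],[0.02, -0.15, -0.13],[-0.15, -0.09, 0.15]]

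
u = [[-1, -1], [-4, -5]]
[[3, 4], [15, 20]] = u @[[0, 0], [-3, -4]]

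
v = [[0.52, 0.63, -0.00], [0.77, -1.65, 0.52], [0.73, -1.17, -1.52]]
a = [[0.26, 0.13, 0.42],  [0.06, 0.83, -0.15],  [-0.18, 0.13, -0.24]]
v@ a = [[0.17, 0.59, 0.12], [0.01, -1.20, 0.45], [0.39, -1.07, 0.85]]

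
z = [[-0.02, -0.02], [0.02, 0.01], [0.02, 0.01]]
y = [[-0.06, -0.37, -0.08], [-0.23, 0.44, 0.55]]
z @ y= [[0.01,-0.00,-0.01], [-0.00,-0.0,0.00], [-0.0,-0.00,0.00]]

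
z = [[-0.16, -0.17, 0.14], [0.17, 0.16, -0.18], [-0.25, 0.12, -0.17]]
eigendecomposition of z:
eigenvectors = [[(-0.22-0.38j), -0.22+0.38j, -0.03+0.00j],[0.21+0.52j, 0.21-0.52j, 0.64+0.00j],[(0.7+0j), (0.7-0j), 0.76+0.00j]]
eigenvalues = [(-0.05+0.22j), (-0.05-0.22j), (-0.06+0j)]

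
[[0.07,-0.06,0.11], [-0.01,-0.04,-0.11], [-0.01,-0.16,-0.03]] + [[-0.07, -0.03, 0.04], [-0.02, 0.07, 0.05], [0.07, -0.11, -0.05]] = [[0.00, -0.09, 0.15], [-0.03, 0.03, -0.06], [0.06, -0.27, -0.08]]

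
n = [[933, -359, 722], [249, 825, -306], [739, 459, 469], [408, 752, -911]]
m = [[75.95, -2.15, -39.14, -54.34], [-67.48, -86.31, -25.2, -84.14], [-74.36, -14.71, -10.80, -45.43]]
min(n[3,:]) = -911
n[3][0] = 408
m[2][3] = -45.43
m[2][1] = -14.71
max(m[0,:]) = 75.95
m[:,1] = [-2.15, -86.31, -14.71]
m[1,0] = -67.48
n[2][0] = 739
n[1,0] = 249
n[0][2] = 722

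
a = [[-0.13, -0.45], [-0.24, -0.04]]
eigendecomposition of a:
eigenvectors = [[-0.84, 0.77], [-0.54, -0.64]]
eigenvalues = [-0.42, 0.25]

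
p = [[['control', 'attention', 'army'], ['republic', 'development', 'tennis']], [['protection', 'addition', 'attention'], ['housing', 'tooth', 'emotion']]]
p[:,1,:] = [['republic', 'development', 'tennis'], ['housing', 'tooth', 'emotion']]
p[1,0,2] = 'attention'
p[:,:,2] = [['army', 'tennis'], ['attention', 'emotion']]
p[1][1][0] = 'housing'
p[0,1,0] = 'republic'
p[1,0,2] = 'attention'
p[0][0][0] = 'control'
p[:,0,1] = ['attention', 'addition']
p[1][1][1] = 'tooth'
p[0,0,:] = ['control', 'attention', 'army']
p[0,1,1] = 'development'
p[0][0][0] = 'control'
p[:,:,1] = [['attention', 'development'], ['addition', 'tooth']]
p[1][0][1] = 'addition'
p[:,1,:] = [['republic', 'development', 'tennis'], ['housing', 'tooth', 'emotion']]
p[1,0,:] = ['protection', 'addition', 'attention']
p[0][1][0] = 'republic'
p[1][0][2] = 'attention'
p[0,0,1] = 'attention'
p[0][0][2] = 'army'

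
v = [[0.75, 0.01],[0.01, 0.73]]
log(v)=[[-0.29,0.01],[0.01,-0.31]]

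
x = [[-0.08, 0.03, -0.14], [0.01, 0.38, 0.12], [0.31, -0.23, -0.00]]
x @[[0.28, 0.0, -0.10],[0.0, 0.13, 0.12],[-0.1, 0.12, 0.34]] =[[-0.01,-0.01,-0.04],[-0.01,0.06,0.09],[0.09,-0.03,-0.06]]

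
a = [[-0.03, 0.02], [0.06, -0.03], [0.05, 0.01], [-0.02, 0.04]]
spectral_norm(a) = 0.09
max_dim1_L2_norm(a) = 0.07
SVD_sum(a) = [[-0.03, 0.02], [0.06, -0.03], [0.04, -0.02], [-0.03, 0.02]] + [[0.0, 0.00], [-0.0, -0.0], [0.01, 0.03], [0.01, 0.02]]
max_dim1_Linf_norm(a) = 0.06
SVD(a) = [[-0.38, 0.13], [0.72, -0.03], [0.44, 0.74], [-0.38, 0.66]] @ diag([0.09318162347509082, 0.041438931532393544]) @ [[0.90, -0.43], [0.43, 0.90]]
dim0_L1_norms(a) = [0.16, 0.1]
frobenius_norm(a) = 0.10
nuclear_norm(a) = 0.13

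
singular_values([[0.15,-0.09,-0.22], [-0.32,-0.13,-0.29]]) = [0.46, 0.27]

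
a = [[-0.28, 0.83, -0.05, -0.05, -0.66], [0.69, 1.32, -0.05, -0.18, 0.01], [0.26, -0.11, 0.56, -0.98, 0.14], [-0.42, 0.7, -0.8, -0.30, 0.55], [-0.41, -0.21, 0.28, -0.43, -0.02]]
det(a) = 0.29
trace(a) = 1.28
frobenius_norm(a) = 2.65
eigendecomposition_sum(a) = [[0.27,0.71,-0.06,-0.02,-0.11], [0.50,1.3,-0.11,-0.03,-0.21], [-0.11,-0.29,0.02,0.01,0.05], [0.11,0.3,-0.03,-0.01,-0.05], [-0.18,-0.46,0.04,0.01,0.07]] + [[-0.11,  0.04,  -0.19,  0.12,  0.13], [0.15,  -0.05,  0.26,  -0.16,  -0.18], [0.71,  -0.24,  1.2,  -0.72,  -0.82], [-0.19,  0.07,  -0.33,  0.2,  0.22], [0.35,  -0.12,  0.59,  -0.35,  -0.40]] + [[0.13,-0.11,0.15,-0.05,-0.24], [-0.11,0.10,-0.13,0.04,0.21], [-0.29,0.25,-0.34,0.11,0.55], [-0.05,0.04,-0.06,0.02,0.09], [-0.24,0.21,-0.28,0.09,0.45]] + [[-0.55, 0.28, -0.14, -0.31, -0.19], [0.14, -0.07, 0.04, 0.08, 0.05], [-0.07, 0.03, -0.02, -0.04, -0.02], [-0.31, 0.16, -0.08, -0.18, -0.11], [-0.34, 0.17, -0.09, -0.19, -0.12]] + [[-0.01, -0.08, 0.19, 0.21, -0.24],[0.01, 0.05, -0.1, -0.11, 0.13],[0.02, 0.14, -0.31, -0.33, 0.39],[0.02, 0.14, -0.31, -0.33, 0.39],[-0.0, -0.01, 0.02, 0.02, -0.02]]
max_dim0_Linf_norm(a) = 1.32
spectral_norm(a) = 1.82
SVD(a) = [[0.42, -0.02, 0.26, 0.82, -0.29],[0.75, 0.35, 0.26, -0.33, 0.36],[-0.09, 0.85, -0.31, 0.02, -0.40],[0.47, -0.31, -0.82, -0.03, -0.12],[-0.17, 0.23, -0.31, 0.47, 0.78]] @ diag([1.8193561346539788, 1.2961406563349667, 1.1008453587972824, 0.8900198019485951, 0.12436600197145999]) @ [[0.14, 0.94, -0.29, -0.08, -0.01], [0.39, 0.07, 0.60, -0.7, -0.03], [0.45, 0.08, 0.33, 0.57, -0.6], [-0.71, 0.13, 0.17, -0.22, -0.64], [-0.35, 0.29, 0.65, 0.37, 0.49]]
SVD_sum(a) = [[0.11,  0.73,  -0.22,  -0.06,  -0.01], [0.19,  1.29,  -0.40,  -0.11,  -0.02], [-0.02,  -0.15,  0.05,  0.01,  0.00], [0.12,  0.80,  -0.25,  -0.07,  -0.01], [-0.04,  -0.28,  0.09,  0.02,  0.0]] + [[-0.01,-0.0,-0.02,0.02,0.0], [0.18,0.03,0.27,-0.32,-0.01], [0.43,0.08,0.66,-0.77,-0.03], [-0.16,-0.03,-0.24,0.28,0.01], [0.11,0.02,0.17,-0.20,-0.01]] + [[0.13, 0.02, 0.10, 0.16, -0.17], [0.13, 0.02, 0.10, 0.16, -0.17], [-0.16, -0.03, -0.12, -0.2, 0.21], [-0.41, -0.07, -0.3, -0.51, 0.54], [-0.15, -0.03, -0.11, -0.19, 0.2]] + [[-0.52, 0.09, 0.12, -0.16, -0.46],  [0.21, -0.04, -0.05, 0.07, 0.19],  [-0.02, 0.00, 0.00, -0.0, -0.01],  [0.02, -0.00, -0.0, 0.01, 0.02],  [-0.3, 0.05, 0.07, -0.09, -0.27]] + [[0.01,-0.01,-0.02,-0.01,-0.02],  [-0.02,0.01,0.03,0.02,0.02],  [0.02,-0.01,-0.03,-0.02,-0.02],  [0.01,-0.00,-0.01,-0.01,-0.01],  [-0.03,0.03,0.06,0.04,0.05]]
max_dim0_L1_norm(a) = 3.17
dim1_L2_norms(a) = [1.1, 1.5, 1.17, 1.3, 0.69]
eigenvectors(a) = [[-0.44, 0.14, -0.31, 0.75, 0.39], [-0.81, -0.19, 0.27, -0.2, -0.21], [0.18, -0.85, 0.70, 0.09, -0.63], [-0.19, 0.23, 0.12, 0.42, -0.63], [0.29, -0.42, 0.57, 0.46, 0.04]]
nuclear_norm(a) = 5.23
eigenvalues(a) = [1.66, 0.83, 0.35, -0.94, -0.63]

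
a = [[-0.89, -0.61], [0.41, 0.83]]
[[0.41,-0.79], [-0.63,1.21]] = a @[[0.09, -0.17], [-0.80, 1.54]]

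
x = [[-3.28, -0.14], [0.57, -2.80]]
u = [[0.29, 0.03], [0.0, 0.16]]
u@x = [[-0.93, -0.12], [0.09, -0.45]]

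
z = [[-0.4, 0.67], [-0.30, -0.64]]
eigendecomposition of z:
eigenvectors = [[(0.83+0j),0.83-0.00j], [-0.15+0.54j,-0.15-0.54j]]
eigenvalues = [(-0.52+0.43j), (-0.52-0.43j)]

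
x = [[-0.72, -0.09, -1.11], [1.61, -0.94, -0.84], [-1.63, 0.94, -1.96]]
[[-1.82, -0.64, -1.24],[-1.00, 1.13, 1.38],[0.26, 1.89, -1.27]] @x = [[2.3, -0.40, 4.99], [0.29, 0.32, -2.54], [4.93, -2.99, 0.61]]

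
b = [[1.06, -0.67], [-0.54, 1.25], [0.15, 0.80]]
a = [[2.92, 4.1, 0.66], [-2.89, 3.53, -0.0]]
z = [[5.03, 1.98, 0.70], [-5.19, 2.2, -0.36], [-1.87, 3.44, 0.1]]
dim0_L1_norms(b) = [1.75, 2.72]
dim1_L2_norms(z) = [5.45, 5.65, 3.92]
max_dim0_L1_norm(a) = 7.63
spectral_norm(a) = 5.46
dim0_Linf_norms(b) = [1.06, 1.25]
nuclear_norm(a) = 9.56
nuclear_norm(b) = 2.66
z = b @ a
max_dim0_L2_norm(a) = 5.41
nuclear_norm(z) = 11.98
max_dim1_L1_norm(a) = 7.68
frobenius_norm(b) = 2.02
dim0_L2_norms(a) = [4.11, 5.41, 0.66]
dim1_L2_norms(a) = [5.08, 4.56]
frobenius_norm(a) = 6.83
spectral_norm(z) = 7.61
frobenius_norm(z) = 8.77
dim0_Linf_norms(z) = [5.19, 3.44, 0.7]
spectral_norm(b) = 1.86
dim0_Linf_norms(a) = [2.92, 4.1, 0.66]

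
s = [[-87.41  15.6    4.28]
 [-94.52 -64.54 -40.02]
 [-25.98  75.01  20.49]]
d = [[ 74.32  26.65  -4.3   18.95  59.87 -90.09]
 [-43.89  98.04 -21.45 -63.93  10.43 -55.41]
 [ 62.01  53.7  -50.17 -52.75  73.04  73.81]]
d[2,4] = 73.04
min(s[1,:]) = -94.52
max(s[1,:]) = -40.02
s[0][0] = -87.41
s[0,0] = -87.41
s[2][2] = 20.49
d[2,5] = 73.81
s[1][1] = -64.54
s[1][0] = -94.52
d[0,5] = -90.09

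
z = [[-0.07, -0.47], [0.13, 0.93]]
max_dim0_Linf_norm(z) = 0.93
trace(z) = 0.86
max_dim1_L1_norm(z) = 1.06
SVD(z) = [[-0.45,0.89], [0.89,0.45]] @ diag([1.052418906217169, 0.0038007679037026054]) @ [[0.14, 0.99],[-0.99, 0.14]]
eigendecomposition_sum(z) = [[-0.0,  -0.00], [0.0,  0.00]] + [[-0.07, -0.47], [0.13, 0.93]]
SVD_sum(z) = [[-0.07,-0.47], [0.13,0.93]] + [[-0.0, 0.0], [-0.00, 0.0]]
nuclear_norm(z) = 1.06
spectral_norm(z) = 1.05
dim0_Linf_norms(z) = [0.13, 0.93]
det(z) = -0.00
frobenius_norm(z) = 1.05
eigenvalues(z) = [-0.0, 0.86]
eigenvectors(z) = [[-0.99,0.45], [0.14,-0.89]]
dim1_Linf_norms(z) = [0.47, 0.93]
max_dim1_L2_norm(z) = 0.94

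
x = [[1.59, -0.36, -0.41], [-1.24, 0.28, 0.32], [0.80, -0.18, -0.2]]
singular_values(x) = [2.29, 0.01, 0.0]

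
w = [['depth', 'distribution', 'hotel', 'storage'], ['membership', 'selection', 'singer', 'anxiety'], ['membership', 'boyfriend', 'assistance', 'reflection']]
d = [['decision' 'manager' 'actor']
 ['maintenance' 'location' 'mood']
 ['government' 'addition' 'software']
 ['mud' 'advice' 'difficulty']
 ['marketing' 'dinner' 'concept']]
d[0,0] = 'decision'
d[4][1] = 'dinner'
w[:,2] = ['hotel', 'singer', 'assistance']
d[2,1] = 'addition'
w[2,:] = ['membership', 'boyfriend', 'assistance', 'reflection']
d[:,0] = ['decision', 'maintenance', 'government', 'mud', 'marketing']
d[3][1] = 'advice'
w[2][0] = 'membership'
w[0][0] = 'depth'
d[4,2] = 'concept'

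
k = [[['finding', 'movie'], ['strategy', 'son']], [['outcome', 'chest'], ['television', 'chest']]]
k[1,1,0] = 'television'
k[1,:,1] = ['chest', 'chest']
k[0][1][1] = 'son'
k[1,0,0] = 'outcome'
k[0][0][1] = 'movie'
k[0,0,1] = 'movie'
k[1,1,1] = 'chest'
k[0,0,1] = 'movie'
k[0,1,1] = 'son'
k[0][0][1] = 'movie'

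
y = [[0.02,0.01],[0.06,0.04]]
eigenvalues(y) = [0.0, 0.06]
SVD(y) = [[-0.29, -0.96],  [-0.96, 0.29]] @ diag([0.07545179782593585, 0.0026506989331306864]) @ [[-0.84, -0.55], [-0.55, 0.84]]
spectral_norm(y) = 0.08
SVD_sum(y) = [[0.02, 0.01], [0.06, 0.04]] + [[0.00, -0.00], [-0.0, 0.0]]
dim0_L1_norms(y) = [0.08, 0.05]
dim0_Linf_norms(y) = [0.06, 0.04]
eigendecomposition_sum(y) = [[0.0, -0.0], [-0.00, 0.0]] + [[0.02, 0.01], [0.06, 0.04]]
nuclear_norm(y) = 0.08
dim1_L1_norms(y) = [0.03, 0.1]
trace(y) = 0.06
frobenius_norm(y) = 0.08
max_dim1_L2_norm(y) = 0.07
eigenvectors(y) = [[-0.52, -0.26],[0.85, -0.96]]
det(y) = 0.00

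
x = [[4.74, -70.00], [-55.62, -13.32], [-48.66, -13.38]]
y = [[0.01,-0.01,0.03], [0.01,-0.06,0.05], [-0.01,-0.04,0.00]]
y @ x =[[-0.86, -0.97], [0.95, -0.57], [2.18, 1.23]]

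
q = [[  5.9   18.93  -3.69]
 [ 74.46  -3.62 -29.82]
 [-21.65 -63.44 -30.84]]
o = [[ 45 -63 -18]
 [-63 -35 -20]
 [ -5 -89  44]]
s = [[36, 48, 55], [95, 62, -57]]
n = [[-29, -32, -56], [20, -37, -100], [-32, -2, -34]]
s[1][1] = 62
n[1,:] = [20, -37, -100]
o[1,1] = -35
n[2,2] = -34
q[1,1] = -3.62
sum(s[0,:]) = 139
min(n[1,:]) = -100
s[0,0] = 36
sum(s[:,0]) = 131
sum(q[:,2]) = -64.35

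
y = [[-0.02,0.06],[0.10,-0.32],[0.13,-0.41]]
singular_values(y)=[0.55, 0.0]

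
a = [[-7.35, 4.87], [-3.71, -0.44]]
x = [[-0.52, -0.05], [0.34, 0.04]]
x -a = [[6.83,-4.92], [4.05,0.48]]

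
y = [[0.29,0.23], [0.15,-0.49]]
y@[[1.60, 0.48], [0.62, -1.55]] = [[0.61,-0.22], [-0.06,0.83]]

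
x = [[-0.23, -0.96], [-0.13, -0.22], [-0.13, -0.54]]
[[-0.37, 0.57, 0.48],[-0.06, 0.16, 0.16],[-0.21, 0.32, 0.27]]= x @ [[-0.30, -0.33, -0.66], [0.46, -0.51, -0.34]]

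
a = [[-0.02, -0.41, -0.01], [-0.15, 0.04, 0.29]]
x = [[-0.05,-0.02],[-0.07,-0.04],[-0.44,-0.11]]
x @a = [[0.00, 0.02, -0.01], [0.01, 0.03, -0.01], [0.03, 0.18, -0.03]]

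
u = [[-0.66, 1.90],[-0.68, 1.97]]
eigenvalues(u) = [-0.01, 1.32]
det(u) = -0.01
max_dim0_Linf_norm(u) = 1.97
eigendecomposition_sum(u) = [[-0.01,0.01], [-0.00,0.00]] + [[-0.65, 1.89], [-0.68, 1.97]]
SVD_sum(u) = [[-0.66,  1.9], [-0.68,  1.97]] + [[-0.00, -0.00], [0.00, 0.00]]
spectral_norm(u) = 2.90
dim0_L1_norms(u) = [1.34, 3.87]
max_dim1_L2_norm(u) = 2.08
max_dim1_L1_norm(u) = 2.65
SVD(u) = [[-0.69, -0.72], [-0.72, 0.69]] @ diag([2.8963584005848997, 0.002831141338842539]) @ [[0.33, -0.94],[0.94, 0.33]]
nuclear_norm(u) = 2.90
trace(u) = 1.31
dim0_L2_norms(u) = [0.95, 2.74]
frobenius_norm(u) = 2.90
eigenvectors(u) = [[-0.95, -0.69], [-0.33, -0.72]]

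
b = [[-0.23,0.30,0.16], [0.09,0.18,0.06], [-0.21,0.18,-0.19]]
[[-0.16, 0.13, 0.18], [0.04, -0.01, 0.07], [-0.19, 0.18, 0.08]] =b@[[0.62, -0.45, -0.16], [-0.17, 0.23, 0.4], [0.18, -0.25, 0.16]]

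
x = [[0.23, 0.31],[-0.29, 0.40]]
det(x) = 0.18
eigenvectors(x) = [[(0.72+0j), (0.72-0j)], [0.20+0.67j, (0.2-0.67j)]]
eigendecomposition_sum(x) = [[0.12+0.19j, (0.15-0.17j)],  [-0.14+0.16j, 0.20+0.10j]] + [[(0.12-0.19j), (0.16+0.17j)], [(-0.14-0.16j), (0.2-0.1j)]]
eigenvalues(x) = [(0.32+0.29j), (0.32-0.29j)]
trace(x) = 0.63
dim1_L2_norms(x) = [0.39, 0.49]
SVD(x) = [[0.43, 0.91], [0.91, -0.43]] @ diag([0.5205862138431184, 0.34941378615688157]) @ [[-0.32, 0.95], [0.95, 0.32]]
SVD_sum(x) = [[-0.07, 0.21], [-0.15, 0.45]] + [[0.30,  0.1], [-0.14,  -0.05]]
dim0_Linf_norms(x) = [0.29, 0.4]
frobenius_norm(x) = 0.63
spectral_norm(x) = 0.52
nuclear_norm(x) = 0.87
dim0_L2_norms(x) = [0.37, 0.51]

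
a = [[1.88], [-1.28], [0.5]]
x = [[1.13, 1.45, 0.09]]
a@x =[[2.12, 2.73, 0.17],[-1.45, -1.86, -0.12],[0.56, 0.72, 0.04]]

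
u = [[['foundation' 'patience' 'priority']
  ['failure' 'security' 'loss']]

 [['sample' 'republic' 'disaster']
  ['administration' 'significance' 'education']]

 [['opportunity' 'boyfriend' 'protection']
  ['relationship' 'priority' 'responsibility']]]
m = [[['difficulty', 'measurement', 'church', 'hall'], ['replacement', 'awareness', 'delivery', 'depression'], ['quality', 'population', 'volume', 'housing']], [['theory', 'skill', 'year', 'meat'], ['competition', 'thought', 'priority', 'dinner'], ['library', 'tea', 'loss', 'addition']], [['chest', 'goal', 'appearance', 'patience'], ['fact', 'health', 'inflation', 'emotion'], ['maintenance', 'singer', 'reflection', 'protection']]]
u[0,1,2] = 'loss'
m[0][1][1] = 'awareness'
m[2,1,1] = 'health'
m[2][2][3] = 'protection'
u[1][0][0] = 'sample'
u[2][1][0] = 'relationship'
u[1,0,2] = 'disaster'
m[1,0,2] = 'year'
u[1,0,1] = 'republic'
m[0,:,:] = [['difficulty', 'measurement', 'church', 'hall'], ['replacement', 'awareness', 'delivery', 'depression'], ['quality', 'population', 'volume', 'housing']]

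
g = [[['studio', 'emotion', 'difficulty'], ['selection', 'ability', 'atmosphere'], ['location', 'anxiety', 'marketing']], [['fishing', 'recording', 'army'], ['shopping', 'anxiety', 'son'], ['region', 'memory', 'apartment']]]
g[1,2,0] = 'region'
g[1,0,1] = 'recording'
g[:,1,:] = [['selection', 'ability', 'atmosphere'], ['shopping', 'anxiety', 'son']]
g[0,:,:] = [['studio', 'emotion', 'difficulty'], ['selection', 'ability', 'atmosphere'], ['location', 'anxiety', 'marketing']]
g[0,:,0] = ['studio', 'selection', 'location']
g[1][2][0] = 'region'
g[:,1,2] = ['atmosphere', 'son']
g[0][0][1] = 'emotion'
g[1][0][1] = 'recording'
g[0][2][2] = 'marketing'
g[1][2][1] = 'memory'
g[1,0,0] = 'fishing'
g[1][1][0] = 'shopping'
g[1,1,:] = ['shopping', 'anxiety', 'son']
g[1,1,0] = 'shopping'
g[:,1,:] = [['selection', 'ability', 'atmosphere'], ['shopping', 'anxiety', 'son']]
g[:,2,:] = [['location', 'anxiety', 'marketing'], ['region', 'memory', 'apartment']]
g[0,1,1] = 'ability'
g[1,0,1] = 'recording'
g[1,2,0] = 'region'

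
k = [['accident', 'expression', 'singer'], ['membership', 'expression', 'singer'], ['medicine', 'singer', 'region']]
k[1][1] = 'expression'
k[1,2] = 'singer'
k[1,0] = 'membership'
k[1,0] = 'membership'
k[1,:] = ['membership', 'expression', 'singer']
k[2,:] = ['medicine', 'singer', 'region']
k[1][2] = 'singer'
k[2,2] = 'region'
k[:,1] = ['expression', 'expression', 'singer']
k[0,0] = 'accident'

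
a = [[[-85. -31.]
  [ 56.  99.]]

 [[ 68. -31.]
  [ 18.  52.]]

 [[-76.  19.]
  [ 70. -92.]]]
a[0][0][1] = -31.0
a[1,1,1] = 52.0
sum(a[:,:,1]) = 16.0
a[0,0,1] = -31.0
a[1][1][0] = 18.0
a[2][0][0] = -76.0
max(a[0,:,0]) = 56.0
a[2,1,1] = -92.0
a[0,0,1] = -31.0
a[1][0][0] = 68.0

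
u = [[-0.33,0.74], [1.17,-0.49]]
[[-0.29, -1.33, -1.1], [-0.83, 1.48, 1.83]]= u@[[-1.07, 0.63, 1.15],[-0.87, -1.51, -0.98]]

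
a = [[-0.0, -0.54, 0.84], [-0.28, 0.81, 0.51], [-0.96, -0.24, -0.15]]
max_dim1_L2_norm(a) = 1.0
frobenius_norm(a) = 1.73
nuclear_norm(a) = 3.00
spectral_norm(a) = 1.00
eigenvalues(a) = [(-0.17+0.98j), (-0.17-0.98j), (1+0j)]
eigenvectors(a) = [[(-0.04+0.65j), (-0.04-0.65j), (0.38+0j)], [0.08+0.27j, (0.08-0.27j), (-0.91+0j)], [(-0.7+0j), (-0.7-0j), (-0.13+0j)]]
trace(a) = 0.66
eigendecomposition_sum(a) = [[(-0.07+0.42j), (-0.09+0.16j), 0.44+0.10j], [(0.03+0.18j), -0.01+0.08j, (0.2-0.03j)], [(-0.46-0.05j), (-0.18-0.09j), -0.08+0.48j]] + [[-0.07-0.42j, (-0.09-0.16j), 0.44-0.10j], [(0.03-0.18j), (-0.01-0.08j), (0.2+0.03j)], [(-0.46+0.05j), -0.18+0.09j, -0.08-0.48j]] + [[(0.15-0j), -0.35+0.00j, (-0.05+0j)], [(-0.35+0j), (0.84-0j), 0.12-0.00j], [(-0.05+0j), 0.12-0.00j, (0.02-0j)]]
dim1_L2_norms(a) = [1.0, 1.0, 1.0]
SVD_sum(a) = [[-0.25, -0.58, 0.12], [0.21, 0.48, -0.10], [-0.22, -0.51, 0.1]] + [[0.35, -0.13, 0.10],[-0.37, 0.14, -0.1],[-0.75, 0.28, -0.20]] + [[-0.1, 0.17, 0.63], [-0.12, 0.19, 0.71], [0.01, -0.01, -0.05]]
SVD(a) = [[-0.64, 0.39, -0.66],  [0.53, -0.41, -0.75],  [-0.56, -0.83, 0.05]] @ diag([1.0038776468840211, 0.9994825052344585, 0.9933601521184804]) @ [[0.39, 0.90, -0.18], [0.91, -0.34, 0.24], [0.16, -0.26, -0.95]]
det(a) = 1.00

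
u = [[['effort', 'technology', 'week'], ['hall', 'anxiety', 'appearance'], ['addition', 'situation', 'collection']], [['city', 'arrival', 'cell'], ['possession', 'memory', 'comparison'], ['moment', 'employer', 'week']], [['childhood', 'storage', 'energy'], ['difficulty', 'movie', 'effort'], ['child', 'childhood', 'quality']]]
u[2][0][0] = 'childhood'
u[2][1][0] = 'difficulty'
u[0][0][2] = 'week'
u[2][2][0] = 'child'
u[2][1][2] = 'effort'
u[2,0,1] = 'storage'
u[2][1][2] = 'effort'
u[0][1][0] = 'hall'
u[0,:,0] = ['effort', 'hall', 'addition']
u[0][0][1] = 'technology'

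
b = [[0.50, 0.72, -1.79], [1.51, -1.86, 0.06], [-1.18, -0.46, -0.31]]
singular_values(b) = [2.47, 1.98, 1.18]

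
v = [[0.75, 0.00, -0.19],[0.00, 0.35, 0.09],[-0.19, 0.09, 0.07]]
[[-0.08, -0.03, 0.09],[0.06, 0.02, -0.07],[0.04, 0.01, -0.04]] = v @ [[-0.09, -0.03, 0.1], [0.16, 0.05, -0.17], [0.08, 0.02, -0.08]]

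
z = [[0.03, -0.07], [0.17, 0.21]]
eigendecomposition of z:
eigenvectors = [[0.45-0.31j, (0.45+0.31j)],[(-0.84+0j), (-0.84-0j)]]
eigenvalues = [(0.12+0.06j), (0.12-0.06j)]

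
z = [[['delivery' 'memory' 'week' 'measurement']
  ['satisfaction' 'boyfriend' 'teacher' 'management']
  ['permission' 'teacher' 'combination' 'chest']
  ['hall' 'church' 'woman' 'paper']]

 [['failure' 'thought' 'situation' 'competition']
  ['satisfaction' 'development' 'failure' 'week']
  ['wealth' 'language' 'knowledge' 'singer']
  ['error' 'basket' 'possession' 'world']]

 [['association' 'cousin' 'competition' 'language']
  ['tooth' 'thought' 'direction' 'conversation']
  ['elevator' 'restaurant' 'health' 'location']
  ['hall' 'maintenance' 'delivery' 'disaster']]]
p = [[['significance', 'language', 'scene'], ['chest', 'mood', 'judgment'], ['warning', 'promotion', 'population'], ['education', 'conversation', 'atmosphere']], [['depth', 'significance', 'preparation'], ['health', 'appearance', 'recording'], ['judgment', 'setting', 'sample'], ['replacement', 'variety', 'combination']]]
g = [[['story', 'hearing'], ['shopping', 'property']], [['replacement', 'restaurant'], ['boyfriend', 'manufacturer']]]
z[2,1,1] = 'thought'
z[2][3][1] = 'maintenance'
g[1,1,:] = ['boyfriend', 'manufacturer']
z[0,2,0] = 'permission'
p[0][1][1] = 'mood'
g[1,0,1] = 'restaurant'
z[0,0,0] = 'delivery'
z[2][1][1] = 'thought'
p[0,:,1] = ['language', 'mood', 'promotion', 'conversation']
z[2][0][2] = 'competition'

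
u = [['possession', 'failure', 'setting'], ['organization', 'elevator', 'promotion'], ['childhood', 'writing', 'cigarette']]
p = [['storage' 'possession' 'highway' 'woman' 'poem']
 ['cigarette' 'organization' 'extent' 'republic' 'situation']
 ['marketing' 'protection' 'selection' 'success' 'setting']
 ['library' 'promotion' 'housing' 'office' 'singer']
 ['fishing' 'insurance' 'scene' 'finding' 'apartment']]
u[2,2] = 'cigarette'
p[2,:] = ['marketing', 'protection', 'selection', 'success', 'setting']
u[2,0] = 'childhood'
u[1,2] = 'promotion'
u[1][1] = 'elevator'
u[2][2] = 'cigarette'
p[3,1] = 'promotion'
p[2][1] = 'protection'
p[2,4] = 'setting'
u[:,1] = ['failure', 'elevator', 'writing']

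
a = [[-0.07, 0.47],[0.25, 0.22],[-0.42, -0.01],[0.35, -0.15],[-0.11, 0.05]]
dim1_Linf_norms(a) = [0.47, 0.25, 0.42, 0.35, 0.11]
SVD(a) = [[-0.35, -0.79],[0.27, -0.54],[-0.63, 0.27],[0.61, 0.06],[-0.19, -0.02]] @ diag([0.6237148733619822, 0.5327098241510535]) @ [[0.95, -0.32], [-0.32, -0.95]]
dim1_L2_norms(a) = [0.48, 0.33, 0.42, 0.38, 0.12]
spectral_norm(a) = 0.62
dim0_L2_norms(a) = [0.62, 0.54]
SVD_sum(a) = [[-0.2, 0.07],[0.16, -0.05],[-0.37, 0.13],[0.36, -0.12],[-0.11, 0.04]] + [[0.13, 0.4],[0.09, 0.27],[-0.05, -0.14],[-0.01, -0.03],[0.00, 0.01]]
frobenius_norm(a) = 0.82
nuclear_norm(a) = 1.16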